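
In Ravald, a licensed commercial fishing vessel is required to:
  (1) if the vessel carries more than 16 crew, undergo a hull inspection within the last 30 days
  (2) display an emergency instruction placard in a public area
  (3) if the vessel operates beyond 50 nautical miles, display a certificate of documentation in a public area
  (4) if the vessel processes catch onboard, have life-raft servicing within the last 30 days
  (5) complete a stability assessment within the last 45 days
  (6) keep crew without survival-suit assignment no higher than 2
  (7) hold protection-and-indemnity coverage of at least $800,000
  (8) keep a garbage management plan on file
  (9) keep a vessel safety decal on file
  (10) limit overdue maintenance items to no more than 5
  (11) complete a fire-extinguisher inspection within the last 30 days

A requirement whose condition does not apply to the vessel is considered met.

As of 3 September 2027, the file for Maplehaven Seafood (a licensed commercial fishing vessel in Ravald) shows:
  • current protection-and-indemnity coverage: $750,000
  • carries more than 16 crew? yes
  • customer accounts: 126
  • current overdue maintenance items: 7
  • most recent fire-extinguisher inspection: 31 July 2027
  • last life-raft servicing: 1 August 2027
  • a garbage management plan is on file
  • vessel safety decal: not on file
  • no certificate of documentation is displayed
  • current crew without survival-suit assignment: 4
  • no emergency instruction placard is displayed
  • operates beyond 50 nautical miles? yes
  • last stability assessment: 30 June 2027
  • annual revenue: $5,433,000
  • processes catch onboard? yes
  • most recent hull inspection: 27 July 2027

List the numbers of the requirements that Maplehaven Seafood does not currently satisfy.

1, 2, 3, 4, 5, 6, 7, 9, 10, 11

1. condition 'carries more than 16 crew' holds; hull inspection 38 days ago vs limit 30 → not met
2. emergency instruction placard absent → not met
3. condition 'operates beyond 50 nautical miles' holds; certificate of documentation absent → not met
4. condition 'processes catch onboard' holds; life-raft servicing 33 days ago vs limit 30 → not met
5. stability assessment 65 days ago vs limit 45 → not met
6. crew without survival-suit assignment 4 > 2 → not met
7. protection-and-indemnity coverage $750,000 < $800,000 → not met
8. garbage management plan present → met
9. vessel safety decal absent → not met
10. overdue maintenance items 7 > 5 → not met
11. fire-extinguisher inspection 34 days ago vs limit 30 → not met
Not met: 1, 2, 3, 4, 5, 6, 7, 9, 10, 11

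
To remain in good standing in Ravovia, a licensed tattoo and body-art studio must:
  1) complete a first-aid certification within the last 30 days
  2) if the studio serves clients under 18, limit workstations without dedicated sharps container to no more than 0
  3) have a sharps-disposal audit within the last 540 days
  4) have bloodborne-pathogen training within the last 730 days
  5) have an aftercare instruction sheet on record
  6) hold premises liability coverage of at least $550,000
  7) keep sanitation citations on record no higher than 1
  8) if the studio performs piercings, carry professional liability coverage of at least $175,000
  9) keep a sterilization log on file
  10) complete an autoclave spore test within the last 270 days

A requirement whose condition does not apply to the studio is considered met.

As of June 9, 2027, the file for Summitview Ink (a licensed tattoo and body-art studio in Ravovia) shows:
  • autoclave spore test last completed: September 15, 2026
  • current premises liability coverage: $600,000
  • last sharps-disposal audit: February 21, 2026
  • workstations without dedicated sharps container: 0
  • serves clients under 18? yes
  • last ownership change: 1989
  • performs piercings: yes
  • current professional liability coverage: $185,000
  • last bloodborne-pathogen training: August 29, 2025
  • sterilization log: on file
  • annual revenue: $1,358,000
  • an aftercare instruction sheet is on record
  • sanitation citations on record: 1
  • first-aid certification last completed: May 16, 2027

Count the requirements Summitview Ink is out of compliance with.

1. first-aid certification 24 days ago vs limit 30 → met
2. condition 'serves clients under 18' holds; workstations without dedicated sharps container 0 ≤ 0 → met
3. sharps-disposal audit 473 days ago vs limit 540 → met
4. bloodborne-pathogen training 649 days ago vs limit 730 → met
5. aftercare instruction sheet present → met
6. premises liability coverage $600,000 ≥ $550,000 → met
7. sanitation citations on record 1 ≤ 1 → met
8. condition 'performs piercings' holds; professional liability coverage $185,000 ≥ $175,000 → met
9. sterilization log present → met
10. autoclave spore test 267 days ago vs limit 270 → met
Not met: 0 of 10

0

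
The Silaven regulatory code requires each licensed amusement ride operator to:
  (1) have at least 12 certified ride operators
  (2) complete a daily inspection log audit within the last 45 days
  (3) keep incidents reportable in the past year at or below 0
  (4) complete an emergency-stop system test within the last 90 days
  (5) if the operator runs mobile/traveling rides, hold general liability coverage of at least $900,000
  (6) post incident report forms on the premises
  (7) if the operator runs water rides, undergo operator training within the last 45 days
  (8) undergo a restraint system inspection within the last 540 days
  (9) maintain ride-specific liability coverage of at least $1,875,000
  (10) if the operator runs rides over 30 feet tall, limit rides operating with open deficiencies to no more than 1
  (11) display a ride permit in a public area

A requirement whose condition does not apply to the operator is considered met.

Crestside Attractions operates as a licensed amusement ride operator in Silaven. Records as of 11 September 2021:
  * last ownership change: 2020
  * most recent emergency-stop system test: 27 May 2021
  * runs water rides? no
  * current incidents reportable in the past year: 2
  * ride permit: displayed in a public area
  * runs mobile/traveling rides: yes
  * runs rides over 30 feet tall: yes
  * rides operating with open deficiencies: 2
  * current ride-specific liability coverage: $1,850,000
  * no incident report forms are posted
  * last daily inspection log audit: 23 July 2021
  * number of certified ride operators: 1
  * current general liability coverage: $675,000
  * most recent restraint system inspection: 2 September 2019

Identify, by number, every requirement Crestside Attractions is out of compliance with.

1, 2, 3, 4, 5, 6, 8, 9, 10

1. certified ride operators 1 < 12 → not met
2. daily inspection log audit 50 days ago vs limit 45 → not met
3. incidents reportable in the past year 2 > 0 → not met
4. emergency-stop system test 107 days ago vs limit 90 → not met
5. condition 'runs mobile/traveling rides' holds; general liability coverage $675,000 < $900,000 → not met
6. incident report forms absent → not met
7. condition 'runs water rides' does not hold → requirement n/a → met
8. restraint system inspection 740 days ago vs limit 540 → not met
9. ride-specific liability coverage $1,850,000 < $1,875,000 → not met
10. condition 'runs rides over 30 feet tall' holds; rides operating with open deficiencies 2 > 1 → not met
11. ride permit present → met
Not met: 1, 2, 3, 4, 5, 6, 8, 9, 10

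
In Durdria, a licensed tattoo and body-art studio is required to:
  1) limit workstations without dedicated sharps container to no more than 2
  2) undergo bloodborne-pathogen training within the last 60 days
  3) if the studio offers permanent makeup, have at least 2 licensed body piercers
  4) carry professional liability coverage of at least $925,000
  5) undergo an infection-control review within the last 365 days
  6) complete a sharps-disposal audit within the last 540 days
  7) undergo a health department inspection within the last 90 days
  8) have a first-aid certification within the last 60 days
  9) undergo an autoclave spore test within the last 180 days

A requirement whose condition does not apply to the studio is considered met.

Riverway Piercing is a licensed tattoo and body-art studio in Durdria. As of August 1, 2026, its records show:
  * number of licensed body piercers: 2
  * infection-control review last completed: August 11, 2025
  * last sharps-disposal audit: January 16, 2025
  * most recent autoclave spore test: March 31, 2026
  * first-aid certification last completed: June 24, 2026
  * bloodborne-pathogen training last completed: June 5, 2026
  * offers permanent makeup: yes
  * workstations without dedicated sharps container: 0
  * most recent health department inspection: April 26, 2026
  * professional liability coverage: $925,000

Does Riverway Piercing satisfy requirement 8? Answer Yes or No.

Yes

8. first-aid certification 38 days ago vs limit 60 → met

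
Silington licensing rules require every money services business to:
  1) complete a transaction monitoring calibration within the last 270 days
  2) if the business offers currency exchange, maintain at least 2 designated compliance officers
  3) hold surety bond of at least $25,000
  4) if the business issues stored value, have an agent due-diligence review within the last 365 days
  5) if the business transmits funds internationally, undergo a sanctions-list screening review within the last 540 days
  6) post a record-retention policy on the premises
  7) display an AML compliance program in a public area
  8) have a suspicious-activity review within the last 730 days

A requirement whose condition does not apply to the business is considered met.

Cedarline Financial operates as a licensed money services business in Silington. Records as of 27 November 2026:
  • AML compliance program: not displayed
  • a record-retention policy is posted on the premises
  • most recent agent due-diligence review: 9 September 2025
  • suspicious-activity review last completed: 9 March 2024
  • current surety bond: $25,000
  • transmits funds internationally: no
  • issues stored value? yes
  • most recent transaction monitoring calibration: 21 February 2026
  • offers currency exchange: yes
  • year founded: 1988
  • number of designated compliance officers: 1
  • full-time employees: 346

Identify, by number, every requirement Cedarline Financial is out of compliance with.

1. transaction monitoring calibration 279 days ago vs limit 270 → not met
2. condition 'offers currency exchange' holds; designated compliance officers 1 < 2 → not met
3. surety bond $25,000 ≥ $25,000 → met
4. condition 'issues stored value' holds; agent due-diligence review 444 days ago vs limit 365 → not met
5. condition 'transmits funds internationally' does not hold → requirement n/a → met
6. record-retention policy present → met
7. AML compliance program absent → not met
8. suspicious-activity review 993 days ago vs limit 730 → not met
Not met: 1, 2, 4, 7, 8

1, 2, 4, 7, 8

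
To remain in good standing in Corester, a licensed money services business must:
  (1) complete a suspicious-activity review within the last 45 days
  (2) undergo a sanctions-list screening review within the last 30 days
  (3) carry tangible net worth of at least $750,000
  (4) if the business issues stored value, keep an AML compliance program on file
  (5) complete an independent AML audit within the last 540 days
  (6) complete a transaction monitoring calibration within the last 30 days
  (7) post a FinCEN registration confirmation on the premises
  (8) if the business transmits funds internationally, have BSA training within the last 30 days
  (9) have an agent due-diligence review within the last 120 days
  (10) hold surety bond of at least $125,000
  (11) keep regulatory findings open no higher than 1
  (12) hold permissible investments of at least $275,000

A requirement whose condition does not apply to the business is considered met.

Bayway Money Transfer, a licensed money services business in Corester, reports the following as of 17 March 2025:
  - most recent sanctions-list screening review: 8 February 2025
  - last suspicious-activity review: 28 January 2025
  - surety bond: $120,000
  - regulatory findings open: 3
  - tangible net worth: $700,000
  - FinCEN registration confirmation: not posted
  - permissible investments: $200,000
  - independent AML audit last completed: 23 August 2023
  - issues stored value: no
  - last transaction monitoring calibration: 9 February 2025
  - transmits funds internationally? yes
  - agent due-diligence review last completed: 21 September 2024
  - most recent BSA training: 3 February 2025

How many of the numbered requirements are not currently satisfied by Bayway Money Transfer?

11

1. suspicious-activity review 48 days ago vs limit 45 → not met
2. sanctions-list screening review 37 days ago vs limit 30 → not met
3. tangible net worth $700,000 < $750,000 → not met
4. condition 'issues stored value' does not hold → requirement n/a → met
5. independent AML audit 572 days ago vs limit 540 → not met
6. transaction monitoring calibration 36 days ago vs limit 30 → not met
7. FinCEN registration confirmation absent → not met
8. condition 'transmits funds internationally' holds; BSA training 42 days ago vs limit 30 → not met
9. agent due-diligence review 177 days ago vs limit 120 → not met
10. surety bond $120,000 < $125,000 → not met
11. regulatory findings open 3 > 1 → not met
12. permissible investments $200,000 < $275,000 → not met
Not met: 11 of 12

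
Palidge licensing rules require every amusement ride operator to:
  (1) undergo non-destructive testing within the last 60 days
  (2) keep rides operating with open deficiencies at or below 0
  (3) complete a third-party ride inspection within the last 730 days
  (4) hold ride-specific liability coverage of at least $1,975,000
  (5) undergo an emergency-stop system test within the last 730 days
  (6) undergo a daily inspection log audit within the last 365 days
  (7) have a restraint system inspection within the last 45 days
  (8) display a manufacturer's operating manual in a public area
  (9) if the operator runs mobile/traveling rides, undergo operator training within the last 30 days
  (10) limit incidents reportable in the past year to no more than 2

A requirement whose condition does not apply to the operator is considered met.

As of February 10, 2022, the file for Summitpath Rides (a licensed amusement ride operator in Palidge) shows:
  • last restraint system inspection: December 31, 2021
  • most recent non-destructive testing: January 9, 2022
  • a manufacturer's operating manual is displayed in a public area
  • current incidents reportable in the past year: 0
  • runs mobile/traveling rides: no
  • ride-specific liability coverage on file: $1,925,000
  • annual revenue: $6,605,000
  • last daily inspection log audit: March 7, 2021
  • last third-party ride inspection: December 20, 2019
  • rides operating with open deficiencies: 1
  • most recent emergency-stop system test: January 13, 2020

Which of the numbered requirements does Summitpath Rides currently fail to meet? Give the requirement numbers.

2, 3, 4, 5

1. non-destructive testing 32 days ago vs limit 60 → met
2. rides operating with open deficiencies 1 > 0 → not met
3. third-party ride inspection 783 days ago vs limit 730 → not met
4. ride-specific liability coverage $1,925,000 < $1,975,000 → not met
5. emergency-stop system test 759 days ago vs limit 730 → not met
6. daily inspection log audit 340 days ago vs limit 365 → met
7. restraint system inspection 41 days ago vs limit 45 → met
8. manufacturer's operating manual present → met
9. condition 'runs mobile/traveling rides' does not hold → requirement n/a → met
10. incidents reportable in the past year 0 ≤ 2 → met
Not met: 2, 3, 4, 5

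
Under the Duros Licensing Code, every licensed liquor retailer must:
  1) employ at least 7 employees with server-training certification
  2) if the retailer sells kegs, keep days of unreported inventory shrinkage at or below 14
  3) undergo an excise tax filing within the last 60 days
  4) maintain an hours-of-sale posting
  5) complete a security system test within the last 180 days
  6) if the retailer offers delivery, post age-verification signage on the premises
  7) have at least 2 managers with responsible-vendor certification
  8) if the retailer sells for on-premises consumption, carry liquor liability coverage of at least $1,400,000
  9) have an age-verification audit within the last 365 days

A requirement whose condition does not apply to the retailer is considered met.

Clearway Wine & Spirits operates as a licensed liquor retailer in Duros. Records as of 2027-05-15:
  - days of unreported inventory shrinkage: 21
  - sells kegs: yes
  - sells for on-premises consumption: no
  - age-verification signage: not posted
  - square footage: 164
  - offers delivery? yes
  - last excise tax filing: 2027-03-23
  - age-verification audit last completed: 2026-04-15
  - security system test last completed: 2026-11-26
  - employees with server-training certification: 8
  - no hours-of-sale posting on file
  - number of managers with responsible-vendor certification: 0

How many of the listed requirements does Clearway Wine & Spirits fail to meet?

1. employees with server-training certification 8 ≥ 7 → met
2. condition 'sells kegs' holds; days of unreported inventory shrinkage 21 > 14 → not met
3. excise tax filing 53 days ago vs limit 60 → met
4. hours-of-sale posting absent → not met
5. security system test 170 days ago vs limit 180 → met
6. condition 'offers delivery' holds; age-verification signage absent → not met
7. managers with responsible-vendor certification 0 < 2 → not met
8. condition 'sells for on-premises consumption' does not hold → requirement n/a → met
9. age-verification audit 395 days ago vs limit 365 → not met
Not met: 5 of 9

5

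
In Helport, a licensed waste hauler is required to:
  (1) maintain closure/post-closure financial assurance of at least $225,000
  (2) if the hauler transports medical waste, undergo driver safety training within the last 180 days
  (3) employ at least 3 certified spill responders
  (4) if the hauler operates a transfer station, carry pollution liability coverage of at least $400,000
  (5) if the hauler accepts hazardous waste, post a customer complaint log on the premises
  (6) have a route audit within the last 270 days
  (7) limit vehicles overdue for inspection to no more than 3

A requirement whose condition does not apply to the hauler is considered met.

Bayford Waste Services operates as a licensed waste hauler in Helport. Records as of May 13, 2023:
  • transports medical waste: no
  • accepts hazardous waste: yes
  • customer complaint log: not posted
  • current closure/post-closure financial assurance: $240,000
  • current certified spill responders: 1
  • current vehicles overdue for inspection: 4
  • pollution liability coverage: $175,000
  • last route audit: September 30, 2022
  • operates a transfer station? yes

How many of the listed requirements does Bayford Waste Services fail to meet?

4

1. closure/post-closure financial assurance $240,000 ≥ $225,000 → met
2. condition 'transports medical waste' does not hold → requirement n/a → met
3. certified spill responders 1 < 3 → not met
4. condition 'operates a transfer station' holds; pollution liability coverage $175,000 < $400,000 → not met
5. condition 'accepts hazardous waste' holds; customer complaint log absent → not met
6. route audit 225 days ago vs limit 270 → met
7. vehicles overdue for inspection 4 > 3 → not met
Not met: 4 of 7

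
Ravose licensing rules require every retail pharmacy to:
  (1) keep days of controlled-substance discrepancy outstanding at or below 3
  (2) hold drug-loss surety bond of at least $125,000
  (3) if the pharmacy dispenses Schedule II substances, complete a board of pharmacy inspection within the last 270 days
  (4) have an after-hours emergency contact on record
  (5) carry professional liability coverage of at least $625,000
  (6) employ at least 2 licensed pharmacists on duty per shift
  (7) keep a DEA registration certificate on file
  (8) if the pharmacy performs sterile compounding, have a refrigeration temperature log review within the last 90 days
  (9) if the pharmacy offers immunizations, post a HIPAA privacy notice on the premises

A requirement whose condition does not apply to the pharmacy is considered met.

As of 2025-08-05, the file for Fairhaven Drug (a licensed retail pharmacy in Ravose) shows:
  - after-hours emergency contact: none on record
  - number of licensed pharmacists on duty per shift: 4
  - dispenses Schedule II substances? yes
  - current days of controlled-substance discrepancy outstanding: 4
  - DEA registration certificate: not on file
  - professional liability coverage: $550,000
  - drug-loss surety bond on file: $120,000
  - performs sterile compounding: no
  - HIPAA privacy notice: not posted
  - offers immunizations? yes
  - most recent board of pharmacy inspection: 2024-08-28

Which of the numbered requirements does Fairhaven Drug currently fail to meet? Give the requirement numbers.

1, 2, 3, 4, 5, 7, 9

1. days of controlled-substance discrepancy outstanding 4 > 3 → not met
2. drug-loss surety bond $120,000 < $125,000 → not met
3. condition 'dispenses Schedule II substances' holds; board of pharmacy inspection 342 days ago vs limit 270 → not met
4. after-hours emergency contact absent → not met
5. professional liability coverage $550,000 < $625,000 → not met
6. licensed pharmacists on duty per shift 4 ≥ 2 → met
7. DEA registration certificate absent → not met
8. condition 'performs sterile compounding' does not hold → requirement n/a → met
9. condition 'offers immunizations' holds; HIPAA privacy notice absent → not met
Not met: 1, 2, 3, 4, 5, 7, 9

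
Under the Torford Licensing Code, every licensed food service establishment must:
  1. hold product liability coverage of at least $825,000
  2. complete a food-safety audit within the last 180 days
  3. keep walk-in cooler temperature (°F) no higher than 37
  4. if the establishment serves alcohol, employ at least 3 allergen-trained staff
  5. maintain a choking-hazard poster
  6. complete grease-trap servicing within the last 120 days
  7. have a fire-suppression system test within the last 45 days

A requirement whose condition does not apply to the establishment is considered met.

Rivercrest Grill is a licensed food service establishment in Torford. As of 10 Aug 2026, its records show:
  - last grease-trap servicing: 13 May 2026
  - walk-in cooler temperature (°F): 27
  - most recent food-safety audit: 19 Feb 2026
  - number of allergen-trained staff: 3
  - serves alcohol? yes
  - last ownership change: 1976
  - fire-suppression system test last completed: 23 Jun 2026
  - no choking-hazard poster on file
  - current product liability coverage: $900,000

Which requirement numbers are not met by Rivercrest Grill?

5, 7

1. product liability coverage $900,000 ≥ $825,000 → met
2. food-safety audit 172 days ago vs limit 180 → met
3. walk-in cooler temperature (°F) 27 ≤ 37 → met
4. condition 'serves alcohol' holds; allergen-trained staff 3 ≥ 3 → met
5. choking-hazard poster absent → not met
6. grease-trap servicing 89 days ago vs limit 120 → met
7. fire-suppression system test 48 days ago vs limit 45 → not met
Not met: 5, 7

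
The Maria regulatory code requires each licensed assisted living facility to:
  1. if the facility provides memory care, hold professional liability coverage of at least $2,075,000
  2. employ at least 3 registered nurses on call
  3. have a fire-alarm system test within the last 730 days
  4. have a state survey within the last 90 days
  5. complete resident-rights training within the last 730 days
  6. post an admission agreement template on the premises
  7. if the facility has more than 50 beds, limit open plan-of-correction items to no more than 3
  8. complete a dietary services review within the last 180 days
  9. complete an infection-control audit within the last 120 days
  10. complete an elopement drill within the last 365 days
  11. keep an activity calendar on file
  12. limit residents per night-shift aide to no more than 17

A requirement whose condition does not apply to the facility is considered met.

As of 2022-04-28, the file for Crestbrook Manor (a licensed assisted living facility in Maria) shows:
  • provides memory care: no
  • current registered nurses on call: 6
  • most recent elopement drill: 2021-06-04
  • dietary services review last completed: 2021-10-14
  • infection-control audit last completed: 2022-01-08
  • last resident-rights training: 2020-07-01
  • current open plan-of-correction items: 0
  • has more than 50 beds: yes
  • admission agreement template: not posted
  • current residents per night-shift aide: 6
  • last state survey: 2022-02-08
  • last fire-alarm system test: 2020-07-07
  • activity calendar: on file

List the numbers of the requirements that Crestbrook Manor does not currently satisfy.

1. condition 'provides memory care' does not hold → requirement n/a → met
2. registered nurses on call 6 ≥ 3 → met
3. fire-alarm system test 660 days ago vs limit 730 → met
4. state survey 79 days ago vs limit 90 → met
5. resident-rights training 666 days ago vs limit 730 → met
6. admission agreement template absent → not met
7. condition 'has more than 50 beds' holds; open plan-of-correction items 0 ≤ 3 → met
8. dietary services review 196 days ago vs limit 180 → not met
9. infection-control audit 110 days ago vs limit 120 → met
10. elopement drill 328 days ago vs limit 365 → met
11. activity calendar present → met
12. residents per night-shift aide 6 ≤ 17 → met
Not met: 6, 8

6, 8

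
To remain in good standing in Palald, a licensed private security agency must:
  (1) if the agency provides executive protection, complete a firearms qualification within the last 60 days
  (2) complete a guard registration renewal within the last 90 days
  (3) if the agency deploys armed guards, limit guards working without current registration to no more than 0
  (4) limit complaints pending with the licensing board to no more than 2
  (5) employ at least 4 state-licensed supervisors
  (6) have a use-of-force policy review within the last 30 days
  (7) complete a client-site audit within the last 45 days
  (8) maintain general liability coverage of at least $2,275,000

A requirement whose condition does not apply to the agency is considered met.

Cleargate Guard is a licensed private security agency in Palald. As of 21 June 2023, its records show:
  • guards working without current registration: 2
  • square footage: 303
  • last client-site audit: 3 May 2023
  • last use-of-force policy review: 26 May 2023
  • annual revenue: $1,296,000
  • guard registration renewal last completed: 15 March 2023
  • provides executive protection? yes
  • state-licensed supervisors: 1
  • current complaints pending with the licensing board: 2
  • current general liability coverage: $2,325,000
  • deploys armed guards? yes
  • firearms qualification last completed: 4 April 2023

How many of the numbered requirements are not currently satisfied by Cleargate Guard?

1. condition 'provides executive protection' holds; firearms qualification 78 days ago vs limit 60 → not met
2. guard registration renewal 98 days ago vs limit 90 → not met
3. condition 'deploys armed guards' holds; guards working without current registration 2 > 0 → not met
4. complaints pending with the licensing board 2 ≤ 2 → met
5. state-licensed supervisors 1 < 4 → not met
6. use-of-force policy review 26 days ago vs limit 30 → met
7. client-site audit 49 days ago vs limit 45 → not met
8. general liability coverage $2,325,000 ≥ $2,275,000 → met
Not met: 5 of 8

5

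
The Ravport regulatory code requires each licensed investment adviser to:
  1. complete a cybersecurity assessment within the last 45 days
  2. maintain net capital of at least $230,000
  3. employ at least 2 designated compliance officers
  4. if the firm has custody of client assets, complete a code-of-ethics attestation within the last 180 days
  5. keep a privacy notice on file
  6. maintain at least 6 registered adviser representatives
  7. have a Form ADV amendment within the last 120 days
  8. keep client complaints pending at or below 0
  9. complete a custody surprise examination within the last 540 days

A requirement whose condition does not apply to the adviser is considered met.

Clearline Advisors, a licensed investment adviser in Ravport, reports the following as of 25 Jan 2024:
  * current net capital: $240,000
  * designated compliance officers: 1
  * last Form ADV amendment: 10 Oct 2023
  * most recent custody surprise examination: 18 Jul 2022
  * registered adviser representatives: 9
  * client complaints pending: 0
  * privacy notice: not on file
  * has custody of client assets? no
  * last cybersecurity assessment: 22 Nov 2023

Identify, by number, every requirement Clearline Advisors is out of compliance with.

1. cybersecurity assessment 64 days ago vs limit 45 → not met
2. net capital $240,000 ≥ $230,000 → met
3. designated compliance officers 1 < 2 → not met
4. condition 'has custody of client assets' does not hold → requirement n/a → met
5. privacy notice absent → not met
6. registered adviser representatives 9 ≥ 6 → met
7. Form ADV amendment 107 days ago vs limit 120 → met
8. client complaints pending 0 ≤ 0 → met
9. custody surprise examination 556 days ago vs limit 540 → not met
Not met: 1, 3, 5, 9

1, 3, 5, 9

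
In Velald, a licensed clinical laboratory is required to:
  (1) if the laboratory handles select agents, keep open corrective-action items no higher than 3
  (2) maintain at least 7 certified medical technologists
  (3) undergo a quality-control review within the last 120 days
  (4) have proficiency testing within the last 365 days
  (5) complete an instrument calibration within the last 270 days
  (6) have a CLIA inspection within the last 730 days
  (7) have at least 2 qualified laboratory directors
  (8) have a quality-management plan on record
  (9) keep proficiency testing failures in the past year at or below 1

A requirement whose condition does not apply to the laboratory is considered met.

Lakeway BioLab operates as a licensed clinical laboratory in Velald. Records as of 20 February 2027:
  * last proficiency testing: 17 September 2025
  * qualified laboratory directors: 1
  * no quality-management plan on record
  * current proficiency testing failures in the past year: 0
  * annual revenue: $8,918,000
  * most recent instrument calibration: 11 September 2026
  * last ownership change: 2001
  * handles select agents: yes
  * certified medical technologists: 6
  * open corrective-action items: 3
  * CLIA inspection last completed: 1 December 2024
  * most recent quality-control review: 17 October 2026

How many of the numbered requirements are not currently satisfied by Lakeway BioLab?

6

1. condition 'handles select agents' holds; open corrective-action items 3 ≤ 3 → met
2. certified medical technologists 6 < 7 → not met
3. quality-control review 126 days ago vs limit 120 → not met
4. proficiency testing 521 days ago vs limit 365 → not met
5. instrument calibration 162 days ago vs limit 270 → met
6. CLIA inspection 811 days ago vs limit 730 → not met
7. qualified laboratory directors 1 < 2 → not met
8. quality-management plan absent → not met
9. proficiency testing failures in the past year 0 ≤ 1 → met
Not met: 6 of 9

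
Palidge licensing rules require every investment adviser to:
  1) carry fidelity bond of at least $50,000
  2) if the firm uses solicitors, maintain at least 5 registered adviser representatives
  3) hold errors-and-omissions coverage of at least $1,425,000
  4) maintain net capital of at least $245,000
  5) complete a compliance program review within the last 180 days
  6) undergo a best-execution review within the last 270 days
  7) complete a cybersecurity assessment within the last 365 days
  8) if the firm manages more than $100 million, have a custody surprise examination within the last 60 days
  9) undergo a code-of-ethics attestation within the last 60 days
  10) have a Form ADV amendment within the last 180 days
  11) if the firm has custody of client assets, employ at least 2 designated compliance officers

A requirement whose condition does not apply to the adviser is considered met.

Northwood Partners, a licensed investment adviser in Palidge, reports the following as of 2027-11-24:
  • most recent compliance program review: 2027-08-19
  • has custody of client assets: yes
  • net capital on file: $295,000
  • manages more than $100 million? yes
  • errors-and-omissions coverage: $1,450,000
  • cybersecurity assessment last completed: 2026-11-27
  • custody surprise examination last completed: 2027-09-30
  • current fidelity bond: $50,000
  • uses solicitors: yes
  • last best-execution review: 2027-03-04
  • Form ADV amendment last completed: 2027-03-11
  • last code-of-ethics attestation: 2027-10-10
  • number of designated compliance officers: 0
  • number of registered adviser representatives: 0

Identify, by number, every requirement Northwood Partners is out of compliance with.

2, 10, 11

1. fidelity bond $50,000 ≥ $50,000 → met
2. condition 'uses solicitors' holds; registered adviser representatives 0 < 5 → not met
3. errors-and-omissions coverage $1,450,000 ≥ $1,425,000 → met
4. net capital $295,000 ≥ $245,000 → met
5. compliance program review 97 days ago vs limit 180 → met
6. best-execution review 265 days ago vs limit 270 → met
7. cybersecurity assessment 362 days ago vs limit 365 → met
8. condition 'manages more than $100 million' holds; custody surprise examination 55 days ago vs limit 60 → met
9. code-of-ethics attestation 45 days ago vs limit 60 → met
10. Form ADV amendment 258 days ago vs limit 180 → not met
11. condition 'has custody of client assets' holds; designated compliance officers 0 < 2 → not met
Not met: 2, 10, 11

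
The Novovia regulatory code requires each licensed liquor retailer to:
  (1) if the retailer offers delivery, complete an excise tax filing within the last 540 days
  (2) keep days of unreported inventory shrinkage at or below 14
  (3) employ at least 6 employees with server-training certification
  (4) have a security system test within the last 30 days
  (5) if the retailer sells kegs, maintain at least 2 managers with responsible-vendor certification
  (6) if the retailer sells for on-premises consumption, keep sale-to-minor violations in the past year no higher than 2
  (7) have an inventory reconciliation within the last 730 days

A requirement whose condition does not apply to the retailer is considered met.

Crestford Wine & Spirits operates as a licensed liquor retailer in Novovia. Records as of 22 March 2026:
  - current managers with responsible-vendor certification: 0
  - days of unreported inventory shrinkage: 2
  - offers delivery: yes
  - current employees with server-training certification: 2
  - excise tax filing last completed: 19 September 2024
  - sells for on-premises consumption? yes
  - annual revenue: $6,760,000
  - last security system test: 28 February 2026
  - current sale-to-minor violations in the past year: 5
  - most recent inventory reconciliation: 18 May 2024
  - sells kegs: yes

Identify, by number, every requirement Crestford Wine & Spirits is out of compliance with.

1, 3, 5, 6

1. condition 'offers delivery' holds; excise tax filing 549 days ago vs limit 540 → not met
2. days of unreported inventory shrinkage 2 ≤ 14 → met
3. employees with server-training certification 2 < 6 → not met
4. security system test 22 days ago vs limit 30 → met
5. condition 'sells kegs' holds; managers with responsible-vendor certification 0 < 2 → not met
6. condition 'sells for on-premises consumption' holds; sale-to-minor violations in the past year 5 > 2 → not met
7. inventory reconciliation 673 days ago vs limit 730 → met
Not met: 1, 3, 5, 6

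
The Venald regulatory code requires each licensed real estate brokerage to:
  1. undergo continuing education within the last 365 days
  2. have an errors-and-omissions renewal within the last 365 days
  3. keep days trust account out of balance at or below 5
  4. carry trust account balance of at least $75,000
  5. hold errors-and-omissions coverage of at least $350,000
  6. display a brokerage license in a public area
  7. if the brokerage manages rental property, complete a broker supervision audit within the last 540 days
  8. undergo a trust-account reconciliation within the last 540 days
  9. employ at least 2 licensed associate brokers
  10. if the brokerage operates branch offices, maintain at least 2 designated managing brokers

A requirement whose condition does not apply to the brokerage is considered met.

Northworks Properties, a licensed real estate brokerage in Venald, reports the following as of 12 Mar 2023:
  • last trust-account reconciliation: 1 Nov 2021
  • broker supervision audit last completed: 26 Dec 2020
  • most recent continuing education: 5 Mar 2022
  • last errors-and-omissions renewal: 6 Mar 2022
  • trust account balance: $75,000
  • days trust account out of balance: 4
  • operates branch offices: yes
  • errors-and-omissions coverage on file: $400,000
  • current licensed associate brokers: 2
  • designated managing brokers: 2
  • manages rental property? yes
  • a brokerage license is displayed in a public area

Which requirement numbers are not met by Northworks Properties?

1. continuing education 372 days ago vs limit 365 → not met
2. errors-and-omissions renewal 371 days ago vs limit 365 → not met
3. days trust account out of balance 4 ≤ 5 → met
4. trust account balance $75,000 ≥ $75,000 → met
5. errors-and-omissions coverage $400,000 ≥ $350,000 → met
6. brokerage license present → met
7. condition 'manages rental property' holds; broker supervision audit 806 days ago vs limit 540 → not met
8. trust-account reconciliation 496 days ago vs limit 540 → met
9. licensed associate brokers 2 ≥ 2 → met
10. condition 'operates branch offices' holds; designated managing brokers 2 ≥ 2 → met
Not met: 1, 2, 7

1, 2, 7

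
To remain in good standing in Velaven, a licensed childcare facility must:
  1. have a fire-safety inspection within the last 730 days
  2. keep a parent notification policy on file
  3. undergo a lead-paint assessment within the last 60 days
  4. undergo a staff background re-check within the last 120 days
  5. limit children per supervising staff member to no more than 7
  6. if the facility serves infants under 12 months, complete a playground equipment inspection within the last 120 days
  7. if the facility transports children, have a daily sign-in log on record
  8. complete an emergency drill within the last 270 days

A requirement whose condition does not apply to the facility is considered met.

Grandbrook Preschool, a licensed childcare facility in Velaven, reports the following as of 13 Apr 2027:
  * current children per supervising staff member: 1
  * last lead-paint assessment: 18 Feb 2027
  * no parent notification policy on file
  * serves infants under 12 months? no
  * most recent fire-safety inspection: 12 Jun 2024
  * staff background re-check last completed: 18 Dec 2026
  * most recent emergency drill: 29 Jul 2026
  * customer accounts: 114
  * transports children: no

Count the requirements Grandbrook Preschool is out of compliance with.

1. fire-safety inspection 1035 days ago vs limit 730 → not met
2. parent notification policy absent → not met
3. lead-paint assessment 54 days ago vs limit 60 → met
4. staff background re-check 116 days ago vs limit 120 → met
5. children per supervising staff member 1 ≤ 7 → met
6. condition 'serves infants under 12 months' does not hold → requirement n/a → met
7. condition 'transports children' does not hold → requirement n/a → met
8. emergency drill 258 days ago vs limit 270 → met
Not met: 2 of 8

2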